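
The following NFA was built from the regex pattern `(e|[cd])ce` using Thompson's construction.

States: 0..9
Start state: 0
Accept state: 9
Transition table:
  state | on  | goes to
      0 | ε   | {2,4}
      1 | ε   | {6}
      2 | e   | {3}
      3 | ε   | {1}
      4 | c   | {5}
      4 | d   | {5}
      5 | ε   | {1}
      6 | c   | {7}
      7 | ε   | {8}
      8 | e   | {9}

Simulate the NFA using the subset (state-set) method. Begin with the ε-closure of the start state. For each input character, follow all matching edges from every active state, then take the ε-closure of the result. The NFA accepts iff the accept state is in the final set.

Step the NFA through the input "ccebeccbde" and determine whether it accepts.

start: ε-closure({0}) = {0,2,4}
'c' @ 1: {1,5,6}
'c' @ 2: {7,8}
'e' @ 3: {9}  [accepting]
'b' @ 4: {}  — state set empty
rest 'eccbde' ignored (set empty)
final: {}; accept 9 not in set

Answer: REJECT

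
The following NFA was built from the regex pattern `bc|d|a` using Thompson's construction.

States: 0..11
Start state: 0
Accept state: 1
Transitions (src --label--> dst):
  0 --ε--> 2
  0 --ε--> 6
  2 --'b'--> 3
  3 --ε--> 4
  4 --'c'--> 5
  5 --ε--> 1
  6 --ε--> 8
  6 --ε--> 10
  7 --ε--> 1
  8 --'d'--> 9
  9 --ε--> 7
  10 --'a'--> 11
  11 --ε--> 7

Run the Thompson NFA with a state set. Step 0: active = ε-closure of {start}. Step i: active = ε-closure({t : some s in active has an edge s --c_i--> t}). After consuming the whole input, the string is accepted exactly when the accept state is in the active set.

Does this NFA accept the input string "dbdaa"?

start: ε-closure({0}) = {0,2,6,8,10}
'd' @ 1: {1,7,9}  (accept∈set)
'b' @ 2: {}  — state set empty
rest 'daa' ignored (set empty)
after full input: {}  (accept=1 not in)

Answer: REJECT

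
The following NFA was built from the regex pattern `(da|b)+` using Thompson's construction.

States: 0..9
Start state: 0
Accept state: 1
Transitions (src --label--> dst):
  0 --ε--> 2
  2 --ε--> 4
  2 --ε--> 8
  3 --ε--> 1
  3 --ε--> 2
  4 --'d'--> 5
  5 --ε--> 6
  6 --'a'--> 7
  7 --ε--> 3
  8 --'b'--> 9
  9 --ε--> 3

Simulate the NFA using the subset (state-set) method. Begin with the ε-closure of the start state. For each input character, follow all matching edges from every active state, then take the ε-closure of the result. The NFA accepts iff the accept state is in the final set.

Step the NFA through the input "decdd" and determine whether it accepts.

Answer: REJECT

Steps:
S₀ = ε-closure({0}) = {0,2,4,8}
'd' @ 1: {5,6}
'e' @ 2: {}  — dead — no transitions
rest 'cdd' ignored (set empty)
final: {}; accept 1 not in set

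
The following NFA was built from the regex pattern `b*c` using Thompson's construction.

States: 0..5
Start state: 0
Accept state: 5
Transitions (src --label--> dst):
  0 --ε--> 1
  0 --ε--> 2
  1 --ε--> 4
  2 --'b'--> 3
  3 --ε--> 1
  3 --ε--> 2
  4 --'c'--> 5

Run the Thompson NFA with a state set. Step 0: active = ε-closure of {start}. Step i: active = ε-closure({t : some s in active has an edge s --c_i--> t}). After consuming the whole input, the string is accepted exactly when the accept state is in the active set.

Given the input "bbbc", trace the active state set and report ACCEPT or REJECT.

initial (ε-close {0}): {0,1,2,4}
'b' @ 1: {1,2,3,4}
'b' @ 2: {1,2,3,4}
'b' @ 3: {1,2,3,4}
'c' @ 4: {5}  (accept∈set)
after full input: {5}  (accept=5 in)

Answer: ACCEPT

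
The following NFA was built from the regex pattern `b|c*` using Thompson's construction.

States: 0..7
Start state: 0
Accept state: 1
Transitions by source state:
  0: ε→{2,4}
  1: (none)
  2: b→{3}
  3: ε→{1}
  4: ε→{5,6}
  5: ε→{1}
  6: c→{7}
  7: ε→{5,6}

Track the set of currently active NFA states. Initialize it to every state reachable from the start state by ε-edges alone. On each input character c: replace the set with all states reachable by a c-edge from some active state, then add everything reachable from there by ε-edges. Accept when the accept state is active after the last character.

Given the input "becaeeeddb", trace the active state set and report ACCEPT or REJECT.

start: ε-closure({0}) = {0,1,2,4,5,6}
'b' @ 1: {1,3}  [accepting]
'e' @ 2: {}  — dead — no transitions
rest 'caeeeddb' ignored (set empty)
final: {}; accept 1 not in set

Answer: REJECT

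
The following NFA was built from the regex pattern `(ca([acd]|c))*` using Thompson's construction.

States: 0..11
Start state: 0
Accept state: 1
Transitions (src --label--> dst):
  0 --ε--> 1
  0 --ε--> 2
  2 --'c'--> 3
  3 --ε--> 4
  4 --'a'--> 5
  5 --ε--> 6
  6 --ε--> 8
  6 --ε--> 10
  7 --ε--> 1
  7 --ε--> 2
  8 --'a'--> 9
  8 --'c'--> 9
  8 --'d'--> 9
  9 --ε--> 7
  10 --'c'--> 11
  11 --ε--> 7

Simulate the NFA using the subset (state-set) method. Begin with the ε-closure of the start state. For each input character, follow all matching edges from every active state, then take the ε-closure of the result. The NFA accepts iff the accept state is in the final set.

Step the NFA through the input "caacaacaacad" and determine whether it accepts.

initial (ε-close {0}): {0,1,2}
'c' @ 1: {3,4}
'a' @ 2: {5,6,8,10}
'a' @ 3: {1,2,7,9}  ✓accept
'c' @ 4: {3,4}
'a' @ 5: {5,6,8,10}
'a' @ 6: {1,2,7,9}  ✓accept
'c' @ 7: {3,4}
'a' @ 8: {5,6,8,10}
'a' @ 9: {1,2,7,9}  ✓accept
'c' @ 10: {3,4}
'a' @ 11: {5,6,8,10}
'd' @ 12: {1,2,7,9}  ✓accept
final: {1,2,7,9}; accept 1 in set

Answer: ACCEPT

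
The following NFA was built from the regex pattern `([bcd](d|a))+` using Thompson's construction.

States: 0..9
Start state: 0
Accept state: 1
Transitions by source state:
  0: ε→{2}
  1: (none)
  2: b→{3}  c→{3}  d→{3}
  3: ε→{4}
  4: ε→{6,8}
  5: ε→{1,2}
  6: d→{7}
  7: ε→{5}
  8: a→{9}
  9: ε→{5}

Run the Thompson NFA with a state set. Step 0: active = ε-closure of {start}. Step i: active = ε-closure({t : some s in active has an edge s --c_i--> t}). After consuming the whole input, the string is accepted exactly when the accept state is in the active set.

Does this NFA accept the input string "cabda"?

Answer: REJECT

Derivation:
start: ε-closure({0}) = {0,2}
'c' @ 1: {3,4,6,8}
'a' @ 2: {1,2,5,9}  [accepting]
'b' @ 3: {3,4,6,8}
'd' @ 4: {1,2,5,7}  [accepting]
'a' @ 5: {}  — no active states
end set {} — state 1 not in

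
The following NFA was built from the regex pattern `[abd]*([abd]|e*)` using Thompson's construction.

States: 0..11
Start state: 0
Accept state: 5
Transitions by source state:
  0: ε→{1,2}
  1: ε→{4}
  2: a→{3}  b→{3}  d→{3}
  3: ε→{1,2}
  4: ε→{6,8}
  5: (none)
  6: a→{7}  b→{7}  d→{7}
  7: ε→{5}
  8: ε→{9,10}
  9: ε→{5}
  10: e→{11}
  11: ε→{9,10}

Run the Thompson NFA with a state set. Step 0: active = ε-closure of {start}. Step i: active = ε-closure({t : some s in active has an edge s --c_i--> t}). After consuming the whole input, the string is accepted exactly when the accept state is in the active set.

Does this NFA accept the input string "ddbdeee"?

S₀ = ε-closure({0}) = {0,1,2,4,5,6,8,9,10}
'd' @ 1: {1,2,3,4,5,6,7,8,9,10}  ✓accept
'd' @ 2: {1,2,3,4,5,6,7,8,9,10}  ✓accept
'b' @ 3: {1,2,3,4,5,6,7,8,9,10}  ✓accept
'd' @ 4: {1,2,3,4,5,6,7,8,9,10}  ✓accept
'e' @ 5: {5,9,10,11}  ✓accept
'e' @ 6: {5,9,10,11}  ✓accept
'e' @ 7: {5,9,10,11}  ✓accept
end set {5,9,10,11} — state 5 in

Answer: ACCEPT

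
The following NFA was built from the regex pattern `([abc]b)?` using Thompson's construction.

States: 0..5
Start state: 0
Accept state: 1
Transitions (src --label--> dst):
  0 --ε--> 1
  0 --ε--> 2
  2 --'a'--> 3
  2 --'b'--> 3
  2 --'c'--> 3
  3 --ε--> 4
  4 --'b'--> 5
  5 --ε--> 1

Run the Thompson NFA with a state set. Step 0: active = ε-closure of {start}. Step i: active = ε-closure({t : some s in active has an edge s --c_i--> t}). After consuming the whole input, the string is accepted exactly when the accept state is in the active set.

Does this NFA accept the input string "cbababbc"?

Answer: REJECT

Trace:
start: ε-closure({0}) = {0,1,2}
'c' @ 1: {3,4}
'b' @ 2: {1,5}  ✓accept
'a' @ 3: {}  — no active states
rest 'babbc' ignored (set empty)
final: {}; accept 1 not in set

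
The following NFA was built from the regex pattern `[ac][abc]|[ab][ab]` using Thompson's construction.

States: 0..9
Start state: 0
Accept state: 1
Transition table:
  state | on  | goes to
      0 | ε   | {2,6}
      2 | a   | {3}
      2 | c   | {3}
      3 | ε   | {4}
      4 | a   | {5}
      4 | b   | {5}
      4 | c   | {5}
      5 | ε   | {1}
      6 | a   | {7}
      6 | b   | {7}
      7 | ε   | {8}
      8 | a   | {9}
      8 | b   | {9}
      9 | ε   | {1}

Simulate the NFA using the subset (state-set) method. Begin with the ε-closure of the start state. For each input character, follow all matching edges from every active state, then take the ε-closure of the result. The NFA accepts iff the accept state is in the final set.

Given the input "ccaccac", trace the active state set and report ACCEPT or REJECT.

initial (ε-close {0}): {0,2,6}
'c' @ 1: {3,4}
'c' @ 2: {1,5}  ✓accept
'a' @ 3: {}  — state set empty
rest 'ccac' ignored (set empty)
final: {}; accept 1 not in set

Answer: REJECT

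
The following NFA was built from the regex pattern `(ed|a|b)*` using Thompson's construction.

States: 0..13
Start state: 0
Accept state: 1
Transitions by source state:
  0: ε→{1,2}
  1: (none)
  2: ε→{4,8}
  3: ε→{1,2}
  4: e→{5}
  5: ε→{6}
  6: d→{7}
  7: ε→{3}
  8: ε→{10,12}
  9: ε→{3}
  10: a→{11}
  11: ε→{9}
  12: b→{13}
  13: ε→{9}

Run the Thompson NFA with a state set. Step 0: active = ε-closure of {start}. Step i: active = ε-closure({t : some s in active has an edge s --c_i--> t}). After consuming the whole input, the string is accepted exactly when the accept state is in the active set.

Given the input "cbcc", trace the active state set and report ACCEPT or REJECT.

start: ε-closure({0}) = {0,1,2,4,8,10,12}
'c' @ 1: {}  — no active states
rest 'bcc' ignored (set empty)
final: {}; accept 1 not in set

Answer: REJECT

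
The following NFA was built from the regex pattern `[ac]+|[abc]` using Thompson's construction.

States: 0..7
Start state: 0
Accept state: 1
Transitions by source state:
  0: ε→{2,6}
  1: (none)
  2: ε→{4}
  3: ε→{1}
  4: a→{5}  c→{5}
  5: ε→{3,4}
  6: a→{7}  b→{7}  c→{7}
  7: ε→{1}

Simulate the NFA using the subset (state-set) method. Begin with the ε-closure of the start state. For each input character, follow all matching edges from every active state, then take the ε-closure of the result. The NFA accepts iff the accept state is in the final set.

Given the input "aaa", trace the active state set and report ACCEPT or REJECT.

S₀ = ε-closure({0}) = {0,2,4,6}
'a' @ 1: {1,3,4,5,7}  ✓accept
'a' @ 2: {1,3,4,5}  ✓accept
'a' @ 3: {1,3,4,5}  ✓accept
final: {1,3,4,5}; accept 1 in set

Answer: ACCEPT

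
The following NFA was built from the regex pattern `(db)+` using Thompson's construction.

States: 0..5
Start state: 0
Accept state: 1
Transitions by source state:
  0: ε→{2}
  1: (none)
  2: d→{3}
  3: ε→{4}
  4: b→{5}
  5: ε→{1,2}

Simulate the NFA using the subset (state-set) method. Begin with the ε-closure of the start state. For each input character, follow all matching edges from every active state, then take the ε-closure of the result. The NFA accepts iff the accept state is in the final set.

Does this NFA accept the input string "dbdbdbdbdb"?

S₀ = ε-closure({0}) = {0,2}
'd' @ 1: {3,4}
'b' @ 2: {1,2,5}  (accept∈set)
'd' @ 3: {3,4}
'b' @ 4: {1,2,5}  (accept∈set)
'd' @ 5: {3,4}
'b' @ 6: {1,2,5}  (accept∈set)
'd' @ 7: {3,4}
'b' @ 8: {1,2,5}  (accept∈set)
'd' @ 9: {3,4}
'b' @ 10: {1,2,5}  (accept∈set)
after full input: {1,2,5}  (accept=1 in)

Answer: ACCEPT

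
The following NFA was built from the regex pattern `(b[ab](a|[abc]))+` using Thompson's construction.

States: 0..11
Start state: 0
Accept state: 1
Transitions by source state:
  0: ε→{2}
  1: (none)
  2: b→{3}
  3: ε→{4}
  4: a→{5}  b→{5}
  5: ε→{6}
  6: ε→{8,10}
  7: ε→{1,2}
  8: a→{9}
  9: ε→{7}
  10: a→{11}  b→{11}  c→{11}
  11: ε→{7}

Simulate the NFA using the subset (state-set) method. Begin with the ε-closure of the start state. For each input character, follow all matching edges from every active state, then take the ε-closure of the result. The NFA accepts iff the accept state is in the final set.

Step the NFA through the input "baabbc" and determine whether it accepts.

initial (ε-close {0}): {0,2}
'b' @ 1: {3,4}
'a' @ 2: {5,6,8,10}
'a' @ 3: {1,2,7,9,11}  ✓accept
'b' @ 4: {3,4}
'b' @ 5: {5,6,8,10}
'c' @ 6: {1,2,7,11}  ✓accept
after full input: {1,2,7,11}  (accept=1 in)

Answer: ACCEPT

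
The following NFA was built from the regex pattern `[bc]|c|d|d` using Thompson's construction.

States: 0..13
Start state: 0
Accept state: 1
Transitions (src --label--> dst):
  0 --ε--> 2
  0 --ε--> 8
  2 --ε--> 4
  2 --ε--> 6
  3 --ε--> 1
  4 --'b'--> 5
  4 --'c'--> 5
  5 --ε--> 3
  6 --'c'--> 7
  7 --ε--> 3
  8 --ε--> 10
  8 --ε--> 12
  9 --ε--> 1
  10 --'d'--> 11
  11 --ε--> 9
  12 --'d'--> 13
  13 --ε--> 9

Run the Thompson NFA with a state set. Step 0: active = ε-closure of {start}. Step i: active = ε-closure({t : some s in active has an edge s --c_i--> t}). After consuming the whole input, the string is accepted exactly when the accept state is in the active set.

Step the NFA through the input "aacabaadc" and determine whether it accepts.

initial (ε-close {0}): {0,2,4,6,8,10,12}
'a' @ 1: {}  — no active states
rest 'acabaadc' ignored (set empty)
final: {}; accept 1 not in set

Answer: REJECT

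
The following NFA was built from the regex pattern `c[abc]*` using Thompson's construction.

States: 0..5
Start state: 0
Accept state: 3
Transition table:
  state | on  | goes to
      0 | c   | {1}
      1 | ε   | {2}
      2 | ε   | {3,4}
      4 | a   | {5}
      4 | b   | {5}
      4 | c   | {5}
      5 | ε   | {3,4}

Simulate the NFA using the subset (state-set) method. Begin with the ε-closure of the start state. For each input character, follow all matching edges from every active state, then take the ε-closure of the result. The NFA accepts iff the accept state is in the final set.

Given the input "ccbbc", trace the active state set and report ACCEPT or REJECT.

S₀ = ε-closure({0}) = {0}
'c' @ 1: {1,2,3,4}  ✓accept
'c' @ 2: {3,4,5}  ✓accept
'b' @ 3: {3,4,5}  ✓accept
'b' @ 4: {3,4,5}  ✓accept
'c' @ 5: {3,4,5}  ✓accept
end set {3,4,5} — state 3 in

Answer: ACCEPT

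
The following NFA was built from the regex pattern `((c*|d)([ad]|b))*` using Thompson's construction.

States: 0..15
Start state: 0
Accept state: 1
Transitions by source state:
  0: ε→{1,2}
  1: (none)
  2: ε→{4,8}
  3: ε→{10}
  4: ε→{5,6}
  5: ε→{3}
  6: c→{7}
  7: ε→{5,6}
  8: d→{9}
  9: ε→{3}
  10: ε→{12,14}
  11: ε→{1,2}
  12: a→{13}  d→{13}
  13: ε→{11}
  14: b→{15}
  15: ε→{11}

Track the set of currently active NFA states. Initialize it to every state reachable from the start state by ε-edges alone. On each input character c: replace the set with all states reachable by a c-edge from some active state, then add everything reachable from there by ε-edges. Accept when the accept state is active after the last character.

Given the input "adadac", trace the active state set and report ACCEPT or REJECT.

start: ε-closure({0}) = {0,1,2,3,4,5,6,8,10,12,14}
'a' @ 1: {1,2,3,4,5,6,8,10,11,12,13,14}  [accepting]
'd' @ 2: {1,2,3,4,5,6,8,9,10,11,12,13,14}  [accepting]
'a' @ 3: {1,2,3,4,5,6,8,10,11,12,13,14}  [accepting]
'd' @ 4: {1,2,3,4,5,6,8,9,10,11,12,13,14}  [accepting]
'a' @ 5: {1,2,3,4,5,6,8,10,11,12,13,14}  [accepting]
'c' @ 6: {3,5,6,7,10,12,14}
after full input: {3,5,6,7,10,12,14}  (accept=1 not in)

Answer: REJECT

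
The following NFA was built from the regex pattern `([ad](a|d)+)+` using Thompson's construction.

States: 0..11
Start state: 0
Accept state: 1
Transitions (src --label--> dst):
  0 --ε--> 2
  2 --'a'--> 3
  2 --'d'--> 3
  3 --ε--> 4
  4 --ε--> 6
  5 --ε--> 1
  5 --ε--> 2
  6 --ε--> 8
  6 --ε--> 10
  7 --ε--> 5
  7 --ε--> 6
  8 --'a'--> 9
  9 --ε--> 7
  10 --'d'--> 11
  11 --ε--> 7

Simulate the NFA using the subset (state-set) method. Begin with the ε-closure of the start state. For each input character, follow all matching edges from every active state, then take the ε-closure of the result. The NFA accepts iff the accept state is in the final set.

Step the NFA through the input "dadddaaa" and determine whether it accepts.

Answer: ACCEPT

Derivation:
initial (ε-close {0}): {0,2}
'd' @ 1: {3,4,6,8,10}
'a' @ 2: {1,2,5,6,7,8,9,10}  (accept∈set)
'd' @ 3: {1,2,3,4,5,6,7,8,10,11}  (accept∈set)
'd' @ 4: {1,2,3,4,5,6,7,8,10,11}  (accept∈set)
'd' @ 5: {1,2,3,4,5,6,7,8,10,11}  (accept∈set)
'a' @ 6: {1,2,3,4,5,6,7,8,9,10}  (accept∈set)
'a' @ 7: {1,2,3,4,5,6,7,8,9,10}  (accept∈set)
'a' @ 8: {1,2,3,4,5,6,7,8,9,10}  (accept∈set)
end set {1,2,3,4,5,6,7,8,9,10} — state 1 in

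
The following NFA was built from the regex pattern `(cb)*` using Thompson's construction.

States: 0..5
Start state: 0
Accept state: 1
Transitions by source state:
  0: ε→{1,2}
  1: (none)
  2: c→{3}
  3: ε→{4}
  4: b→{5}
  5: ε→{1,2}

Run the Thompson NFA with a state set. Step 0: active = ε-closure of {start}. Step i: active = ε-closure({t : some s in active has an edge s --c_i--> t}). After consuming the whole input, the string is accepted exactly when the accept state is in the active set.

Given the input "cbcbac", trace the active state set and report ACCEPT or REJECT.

start: ε-closure({0}) = {0,1,2}
'c' @ 1: {3,4}
'b' @ 2: {1,2,5}  [accepting]
'c' @ 3: {3,4}
'b' @ 4: {1,2,5}  [accepting]
'a' @ 5: {}  — state set empty
rest 'c' ignored (set empty)
final: {}; accept 1 not in set

Answer: REJECT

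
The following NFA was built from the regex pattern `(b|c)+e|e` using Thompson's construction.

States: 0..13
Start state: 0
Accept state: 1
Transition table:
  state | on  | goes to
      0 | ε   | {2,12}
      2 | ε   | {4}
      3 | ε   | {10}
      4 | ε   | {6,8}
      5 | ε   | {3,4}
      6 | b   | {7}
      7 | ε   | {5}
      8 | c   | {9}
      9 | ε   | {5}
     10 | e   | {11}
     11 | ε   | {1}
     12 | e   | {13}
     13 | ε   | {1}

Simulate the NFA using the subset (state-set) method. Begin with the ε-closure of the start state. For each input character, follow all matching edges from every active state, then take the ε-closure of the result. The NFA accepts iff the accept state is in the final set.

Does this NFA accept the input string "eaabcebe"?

Answer: REJECT

Trace:
start: ε-closure({0}) = {0,2,4,6,8,12}
'e' @ 1: {1,13}  ✓accept
'a' @ 2: {}  — state set empty
rest 'abcebe' ignored (set empty)
end set {} — state 1 not in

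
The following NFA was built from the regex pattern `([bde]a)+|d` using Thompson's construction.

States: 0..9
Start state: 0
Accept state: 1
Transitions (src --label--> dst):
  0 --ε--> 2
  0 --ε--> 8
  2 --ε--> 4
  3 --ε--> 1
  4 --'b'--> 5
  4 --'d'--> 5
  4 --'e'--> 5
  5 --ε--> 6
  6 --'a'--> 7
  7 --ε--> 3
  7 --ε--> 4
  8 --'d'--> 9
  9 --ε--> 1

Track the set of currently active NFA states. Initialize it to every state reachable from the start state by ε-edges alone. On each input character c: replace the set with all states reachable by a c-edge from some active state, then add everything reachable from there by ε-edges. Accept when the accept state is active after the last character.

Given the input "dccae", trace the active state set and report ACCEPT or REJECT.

initial (ε-close {0}): {0,2,4,8}
'd' @ 1: {1,5,6,9}  [accepting]
'c' @ 2: {}  — dead — no transitions
rest 'cae' ignored (set empty)
after full input: {}  (accept=1 not in)

Answer: REJECT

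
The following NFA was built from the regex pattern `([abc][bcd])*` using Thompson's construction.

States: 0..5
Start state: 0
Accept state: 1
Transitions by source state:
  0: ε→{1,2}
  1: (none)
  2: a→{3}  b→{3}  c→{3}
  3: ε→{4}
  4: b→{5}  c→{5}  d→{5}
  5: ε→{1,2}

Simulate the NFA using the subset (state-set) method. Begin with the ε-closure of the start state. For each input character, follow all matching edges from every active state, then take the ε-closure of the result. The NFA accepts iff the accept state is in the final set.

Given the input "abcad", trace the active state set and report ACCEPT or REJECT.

Answer: REJECT

Steps:
S₀ = ε-closure({0}) = {0,1,2}
'a' @ 1: {3,4}
'b' @ 2: {1,2,5}  (accept∈set)
'c' @ 3: {3,4}
'a' @ 4: {}  — state set empty
rest 'd' ignored (set empty)
final: {}; accept 1 not in set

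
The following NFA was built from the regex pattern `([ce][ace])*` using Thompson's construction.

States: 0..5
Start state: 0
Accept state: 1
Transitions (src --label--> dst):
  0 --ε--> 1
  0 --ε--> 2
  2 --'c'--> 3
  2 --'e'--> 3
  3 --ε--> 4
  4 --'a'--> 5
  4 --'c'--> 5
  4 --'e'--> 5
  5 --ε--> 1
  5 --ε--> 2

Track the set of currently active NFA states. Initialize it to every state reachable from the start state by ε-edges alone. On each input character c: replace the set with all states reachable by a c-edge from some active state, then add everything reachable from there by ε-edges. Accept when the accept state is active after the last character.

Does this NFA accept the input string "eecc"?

S₀ = ε-closure({0}) = {0,1,2}
'e' @ 1: {3,4}
'e' @ 2: {1,2,5}  (accept∈set)
'c' @ 3: {3,4}
'c' @ 4: {1,2,5}  (accept∈set)
end set {1,2,5} — state 1 in

Answer: ACCEPT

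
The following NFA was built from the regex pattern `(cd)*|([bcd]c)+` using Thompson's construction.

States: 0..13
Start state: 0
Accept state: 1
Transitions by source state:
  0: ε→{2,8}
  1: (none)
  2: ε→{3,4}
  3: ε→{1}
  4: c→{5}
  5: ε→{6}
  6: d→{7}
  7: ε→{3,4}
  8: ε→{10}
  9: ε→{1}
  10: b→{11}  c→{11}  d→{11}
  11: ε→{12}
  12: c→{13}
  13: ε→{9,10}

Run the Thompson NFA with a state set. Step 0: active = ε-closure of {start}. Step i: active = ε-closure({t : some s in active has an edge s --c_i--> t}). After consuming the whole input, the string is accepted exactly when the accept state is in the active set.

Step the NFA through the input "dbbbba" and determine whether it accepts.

Answer: REJECT

Steps:
S₀ = ε-closure({0}) = {0,1,2,3,4,8,10}
'd' @ 1: {11,12}
'b' @ 2: {}  — dead — no transitions
rest 'bbba' ignored (set empty)
after full input: {}  (accept=1 not in)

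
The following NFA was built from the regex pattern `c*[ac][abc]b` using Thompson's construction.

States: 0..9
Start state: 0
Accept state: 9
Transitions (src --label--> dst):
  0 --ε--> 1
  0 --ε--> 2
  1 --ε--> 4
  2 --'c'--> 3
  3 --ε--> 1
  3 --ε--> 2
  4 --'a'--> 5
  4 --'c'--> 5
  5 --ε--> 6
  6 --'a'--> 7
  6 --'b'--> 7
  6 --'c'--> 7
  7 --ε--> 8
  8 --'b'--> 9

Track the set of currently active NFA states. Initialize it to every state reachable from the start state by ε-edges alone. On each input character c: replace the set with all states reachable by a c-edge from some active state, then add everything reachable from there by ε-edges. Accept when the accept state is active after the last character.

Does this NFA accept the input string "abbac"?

Answer: REJECT

Derivation:
start: ε-closure({0}) = {0,1,2,4}
'a' @ 1: {5,6}
'b' @ 2: {7,8}
'b' @ 3: {9}  (accept∈set)
'a' @ 4: {}  — dead — no transitions
rest 'c' ignored (set empty)
end set {} — state 9 not in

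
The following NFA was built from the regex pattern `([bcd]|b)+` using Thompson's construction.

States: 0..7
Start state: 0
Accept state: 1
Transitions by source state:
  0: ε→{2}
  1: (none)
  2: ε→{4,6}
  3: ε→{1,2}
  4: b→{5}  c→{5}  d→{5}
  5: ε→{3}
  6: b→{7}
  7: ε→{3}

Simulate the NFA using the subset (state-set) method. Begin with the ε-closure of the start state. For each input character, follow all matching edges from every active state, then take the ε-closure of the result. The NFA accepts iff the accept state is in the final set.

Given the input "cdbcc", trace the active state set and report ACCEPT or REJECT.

start: ε-closure({0}) = {0,2,4,6}
'c' @ 1: {1,2,3,4,5,6}  (accept∈set)
'd' @ 2: {1,2,3,4,5,6}  (accept∈set)
'b' @ 3: {1,2,3,4,5,6,7}  (accept∈set)
'c' @ 4: {1,2,3,4,5,6}  (accept∈set)
'c' @ 5: {1,2,3,4,5,6}  (accept∈set)
after full input: {1,2,3,4,5,6}  (accept=1 in)

Answer: ACCEPT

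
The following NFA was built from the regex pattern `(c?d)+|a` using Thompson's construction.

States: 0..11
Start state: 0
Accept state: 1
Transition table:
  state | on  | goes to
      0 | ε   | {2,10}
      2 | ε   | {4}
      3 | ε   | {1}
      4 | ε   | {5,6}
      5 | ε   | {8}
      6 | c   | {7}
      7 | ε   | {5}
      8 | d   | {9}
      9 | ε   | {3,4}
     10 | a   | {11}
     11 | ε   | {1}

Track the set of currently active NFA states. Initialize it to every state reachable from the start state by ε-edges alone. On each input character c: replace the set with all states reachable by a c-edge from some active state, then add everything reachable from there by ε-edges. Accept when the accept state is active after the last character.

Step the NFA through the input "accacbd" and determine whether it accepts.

Answer: REJECT

Steps:
initial (ε-close {0}): {0,2,4,5,6,8,10}
'a' @ 1: {1,11}  (accept∈set)
'c' @ 2: {}  — no active states
rest 'cacbd' ignored (set empty)
after full input: {}  (accept=1 not in)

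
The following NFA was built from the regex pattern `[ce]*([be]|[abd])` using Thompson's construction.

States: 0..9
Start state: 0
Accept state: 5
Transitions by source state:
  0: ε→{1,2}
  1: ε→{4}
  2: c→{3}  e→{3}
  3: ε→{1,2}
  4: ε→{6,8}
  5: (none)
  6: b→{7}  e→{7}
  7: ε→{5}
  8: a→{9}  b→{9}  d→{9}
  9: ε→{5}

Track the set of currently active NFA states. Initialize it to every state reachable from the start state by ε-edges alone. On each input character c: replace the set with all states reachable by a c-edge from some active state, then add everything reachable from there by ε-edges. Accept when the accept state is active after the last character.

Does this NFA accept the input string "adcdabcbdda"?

Answer: REJECT

Steps:
initial (ε-close {0}): {0,1,2,4,6,8}
'a' @ 1: {5,9}  [accepting]
'd' @ 2: {}  — no active states
rest 'cdabcbdda' ignored (set empty)
final: {}; accept 5 not in set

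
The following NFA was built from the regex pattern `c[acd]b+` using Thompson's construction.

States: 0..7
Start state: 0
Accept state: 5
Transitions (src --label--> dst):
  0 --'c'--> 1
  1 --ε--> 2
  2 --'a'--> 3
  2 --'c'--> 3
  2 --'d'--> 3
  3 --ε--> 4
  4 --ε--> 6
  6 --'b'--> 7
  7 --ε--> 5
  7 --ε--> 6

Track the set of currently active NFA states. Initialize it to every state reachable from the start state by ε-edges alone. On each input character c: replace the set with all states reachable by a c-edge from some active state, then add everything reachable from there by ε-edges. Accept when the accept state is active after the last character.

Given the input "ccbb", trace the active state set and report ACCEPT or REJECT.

start: ε-closure({0}) = {0}
'c' @ 1: {1,2}
'c' @ 2: {3,4,6}
'b' @ 3: {5,6,7}  (accept∈set)
'b' @ 4: {5,6,7}  (accept∈set)
after full input: {5,6,7}  (accept=5 in)

Answer: ACCEPT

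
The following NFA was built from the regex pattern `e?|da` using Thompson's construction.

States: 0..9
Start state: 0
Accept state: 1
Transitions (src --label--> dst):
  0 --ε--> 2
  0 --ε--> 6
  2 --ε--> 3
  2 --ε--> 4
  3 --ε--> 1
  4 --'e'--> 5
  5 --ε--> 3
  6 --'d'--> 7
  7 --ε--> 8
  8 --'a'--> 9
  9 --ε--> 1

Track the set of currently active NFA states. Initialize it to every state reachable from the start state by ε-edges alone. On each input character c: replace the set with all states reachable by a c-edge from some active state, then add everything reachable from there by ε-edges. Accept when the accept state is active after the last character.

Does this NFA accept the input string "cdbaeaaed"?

Answer: REJECT

Steps:
S₀ = ε-closure({0}) = {0,1,2,3,4,6}
'c' @ 1: {}  — no active states
rest 'dbaeaaed' ignored (set empty)
end set {} — state 1 not in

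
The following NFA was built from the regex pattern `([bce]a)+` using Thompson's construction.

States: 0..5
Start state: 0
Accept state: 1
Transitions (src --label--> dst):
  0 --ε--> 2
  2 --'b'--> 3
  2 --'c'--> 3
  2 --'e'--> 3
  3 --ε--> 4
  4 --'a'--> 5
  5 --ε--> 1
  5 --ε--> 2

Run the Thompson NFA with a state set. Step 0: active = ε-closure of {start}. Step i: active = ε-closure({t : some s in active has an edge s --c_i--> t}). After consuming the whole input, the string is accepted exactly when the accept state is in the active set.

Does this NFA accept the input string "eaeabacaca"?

Answer: ACCEPT

Derivation:
initial (ε-close {0}): {0,2}
'e' @ 1: {3,4}
'a' @ 2: {1,2,5}  [accepting]
'e' @ 3: {3,4}
'a' @ 4: {1,2,5}  [accepting]
'b' @ 5: {3,4}
'a' @ 6: {1,2,5}  [accepting]
'c' @ 7: {3,4}
'a' @ 8: {1,2,5}  [accepting]
'c' @ 9: {3,4}
'a' @ 10: {1,2,5}  [accepting]
end set {1,2,5} — state 1 in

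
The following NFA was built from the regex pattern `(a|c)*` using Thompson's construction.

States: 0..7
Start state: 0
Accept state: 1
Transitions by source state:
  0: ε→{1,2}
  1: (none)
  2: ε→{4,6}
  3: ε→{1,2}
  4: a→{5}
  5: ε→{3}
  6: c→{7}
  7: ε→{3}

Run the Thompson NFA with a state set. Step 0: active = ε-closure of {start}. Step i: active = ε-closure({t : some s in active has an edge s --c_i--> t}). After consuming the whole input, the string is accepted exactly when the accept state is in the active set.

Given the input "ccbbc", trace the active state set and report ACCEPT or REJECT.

Answer: REJECT

Trace:
S₀ = ε-closure({0}) = {0,1,2,4,6}
'c' @ 1: {1,2,3,4,6,7}  [accepting]
'c' @ 2: {1,2,3,4,6,7}  [accepting]
'b' @ 3: {}  — no active states
rest 'bc' ignored (set empty)
end set {} — state 1 not in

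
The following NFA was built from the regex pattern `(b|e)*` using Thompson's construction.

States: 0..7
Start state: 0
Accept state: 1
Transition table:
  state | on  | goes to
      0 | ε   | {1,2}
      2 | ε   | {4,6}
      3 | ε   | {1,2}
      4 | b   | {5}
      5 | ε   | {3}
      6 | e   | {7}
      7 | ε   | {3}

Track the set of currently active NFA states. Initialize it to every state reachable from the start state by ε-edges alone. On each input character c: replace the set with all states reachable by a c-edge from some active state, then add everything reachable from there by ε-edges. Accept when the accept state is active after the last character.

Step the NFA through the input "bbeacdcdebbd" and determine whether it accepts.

S₀ = ε-closure({0}) = {0,1,2,4,6}
'b' @ 1: {1,2,3,4,5,6}  ✓accept
'b' @ 2: {1,2,3,4,5,6}  ✓accept
'e' @ 3: {1,2,3,4,6,7}  ✓accept
'a' @ 4: {}  — no active states
rest 'cdcdebbd' ignored (set empty)
final: {}; accept 1 not in set

Answer: REJECT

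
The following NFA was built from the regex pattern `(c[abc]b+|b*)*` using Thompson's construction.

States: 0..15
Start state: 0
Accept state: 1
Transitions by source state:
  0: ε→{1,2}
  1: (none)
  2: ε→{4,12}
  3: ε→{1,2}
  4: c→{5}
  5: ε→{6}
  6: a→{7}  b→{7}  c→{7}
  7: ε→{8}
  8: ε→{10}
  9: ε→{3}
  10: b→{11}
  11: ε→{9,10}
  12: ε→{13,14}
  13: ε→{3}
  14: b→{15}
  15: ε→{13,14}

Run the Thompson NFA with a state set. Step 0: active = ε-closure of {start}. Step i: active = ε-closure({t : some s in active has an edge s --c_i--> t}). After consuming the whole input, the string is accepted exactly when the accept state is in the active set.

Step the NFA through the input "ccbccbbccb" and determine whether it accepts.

Answer: ACCEPT

Trace:
S₀ = ε-closure({0}) = {0,1,2,3,4,12,13,14}
'c' @ 1: {5,6}
'c' @ 2: {7,8,10}
'b' @ 3: {1,2,3,4,9,10,11,12,13,14}  ✓accept
'c' @ 4: {5,6}
'c' @ 5: {7,8,10}
'b' @ 6: {1,2,3,4,9,10,11,12,13,14}  ✓accept
'b' @ 7: {1,2,3,4,9,10,11,12,13,14,15}  ✓accept
'c' @ 8: {5,6}
'c' @ 9: {7,8,10}
'b' @ 10: {1,2,3,4,9,10,11,12,13,14}  ✓accept
after full input: {1,2,3,4,9,10,11,12,13,14}  (accept=1 in)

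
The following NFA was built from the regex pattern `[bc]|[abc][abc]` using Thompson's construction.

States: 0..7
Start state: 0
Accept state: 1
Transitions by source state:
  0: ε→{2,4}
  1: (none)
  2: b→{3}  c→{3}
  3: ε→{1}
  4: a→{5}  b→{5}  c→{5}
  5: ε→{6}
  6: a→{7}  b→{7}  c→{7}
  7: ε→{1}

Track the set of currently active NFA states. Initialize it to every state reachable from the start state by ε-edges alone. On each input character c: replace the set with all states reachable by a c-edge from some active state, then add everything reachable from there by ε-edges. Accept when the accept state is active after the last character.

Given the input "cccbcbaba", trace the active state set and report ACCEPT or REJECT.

Answer: REJECT

Derivation:
start: ε-closure({0}) = {0,2,4}
'c' @ 1: {1,3,5,6}  [accepting]
'c' @ 2: {1,7}  [accepting]
'c' @ 3: {}  — dead — no transitions
rest 'bcbaba' ignored (set empty)
end set {} — state 1 not in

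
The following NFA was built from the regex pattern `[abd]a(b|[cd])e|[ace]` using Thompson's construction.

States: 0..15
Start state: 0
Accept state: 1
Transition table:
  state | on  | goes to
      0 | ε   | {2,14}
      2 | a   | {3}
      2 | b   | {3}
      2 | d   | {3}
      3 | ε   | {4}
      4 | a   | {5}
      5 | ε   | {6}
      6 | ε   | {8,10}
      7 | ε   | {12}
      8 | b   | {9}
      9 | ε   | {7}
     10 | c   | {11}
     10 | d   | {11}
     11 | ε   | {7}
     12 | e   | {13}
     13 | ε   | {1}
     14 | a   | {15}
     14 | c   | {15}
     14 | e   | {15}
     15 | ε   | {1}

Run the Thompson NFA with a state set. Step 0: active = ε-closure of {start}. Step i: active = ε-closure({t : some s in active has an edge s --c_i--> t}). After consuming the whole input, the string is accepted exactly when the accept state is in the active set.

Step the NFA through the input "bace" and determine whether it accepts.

Answer: ACCEPT

Derivation:
S₀ = ε-closure({0}) = {0,2,14}
'b' @ 1: {3,4}
'a' @ 2: {5,6,8,10}
'c' @ 3: {7,11,12}
'e' @ 4: {1,13}  [accepting]
after full input: {1,13}  (accept=1 in)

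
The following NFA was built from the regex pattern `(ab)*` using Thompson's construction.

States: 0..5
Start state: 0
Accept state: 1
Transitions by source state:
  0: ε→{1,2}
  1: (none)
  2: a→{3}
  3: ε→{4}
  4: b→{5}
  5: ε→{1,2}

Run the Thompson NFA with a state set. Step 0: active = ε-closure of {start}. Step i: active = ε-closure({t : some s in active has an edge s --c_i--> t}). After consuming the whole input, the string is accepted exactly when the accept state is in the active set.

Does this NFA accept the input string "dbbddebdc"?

Answer: REJECT

Trace:
start: ε-closure({0}) = {0,1,2}
'd' @ 1: {}  — state set empty
rest 'bbddebdc' ignored (set empty)
after full input: {}  (accept=1 not in)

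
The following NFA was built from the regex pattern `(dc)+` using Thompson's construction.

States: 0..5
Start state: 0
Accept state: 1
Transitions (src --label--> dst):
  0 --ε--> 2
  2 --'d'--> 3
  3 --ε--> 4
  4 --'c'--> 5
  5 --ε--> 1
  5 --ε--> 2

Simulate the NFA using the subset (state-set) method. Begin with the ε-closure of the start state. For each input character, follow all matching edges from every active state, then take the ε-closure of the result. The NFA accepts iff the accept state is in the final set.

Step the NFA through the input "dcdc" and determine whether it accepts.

Answer: ACCEPT

Steps:
start: ε-closure({0}) = {0,2}
'd' @ 1: {3,4}
'c' @ 2: {1,2,5}  ✓accept
'd' @ 3: {3,4}
'c' @ 4: {1,2,5}  ✓accept
end set {1,2,5} — state 1 in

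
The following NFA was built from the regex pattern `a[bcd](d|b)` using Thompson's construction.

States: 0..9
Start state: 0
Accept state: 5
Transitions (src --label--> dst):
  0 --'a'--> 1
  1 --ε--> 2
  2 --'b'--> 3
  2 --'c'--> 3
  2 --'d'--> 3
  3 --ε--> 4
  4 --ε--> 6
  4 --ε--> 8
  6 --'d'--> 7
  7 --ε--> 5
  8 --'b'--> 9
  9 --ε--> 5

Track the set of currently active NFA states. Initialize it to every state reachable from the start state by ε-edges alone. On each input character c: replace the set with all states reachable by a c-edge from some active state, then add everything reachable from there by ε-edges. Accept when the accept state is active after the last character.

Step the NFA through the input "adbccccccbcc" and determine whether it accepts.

Answer: REJECT

Trace:
start: ε-closure({0}) = {0}
'a' @ 1: {1,2}
'd' @ 2: {3,4,6,8}
'b' @ 3: {5,9}  (accept∈set)
'c' @ 4: {}  — state set empty
rest 'cccccbcc' ignored (set empty)
final: {}; accept 5 not in set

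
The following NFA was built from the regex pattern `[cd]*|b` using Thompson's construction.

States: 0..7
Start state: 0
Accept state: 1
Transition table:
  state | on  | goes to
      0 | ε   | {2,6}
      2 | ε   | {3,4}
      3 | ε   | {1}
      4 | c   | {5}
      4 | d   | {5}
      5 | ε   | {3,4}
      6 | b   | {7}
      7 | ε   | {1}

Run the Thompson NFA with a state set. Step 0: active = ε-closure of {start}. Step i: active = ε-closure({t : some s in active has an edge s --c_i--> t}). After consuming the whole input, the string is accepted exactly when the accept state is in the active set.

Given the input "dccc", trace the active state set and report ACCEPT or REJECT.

Answer: ACCEPT

Steps:
initial (ε-close {0}): {0,1,2,3,4,6}
'd' @ 1: {1,3,4,5}  [accepting]
'c' @ 2: {1,3,4,5}  [accepting]
'c' @ 3: {1,3,4,5}  [accepting]
'c' @ 4: {1,3,4,5}  [accepting]
after full input: {1,3,4,5}  (accept=1 in)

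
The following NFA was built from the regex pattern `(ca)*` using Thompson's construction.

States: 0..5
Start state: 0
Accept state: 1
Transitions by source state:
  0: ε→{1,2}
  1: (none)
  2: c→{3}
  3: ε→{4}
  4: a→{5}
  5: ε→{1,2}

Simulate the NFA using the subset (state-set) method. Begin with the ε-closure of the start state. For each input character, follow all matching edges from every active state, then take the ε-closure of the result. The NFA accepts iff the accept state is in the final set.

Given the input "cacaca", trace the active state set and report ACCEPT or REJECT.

S₀ = ε-closure({0}) = {0,1,2}
'c' @ 1: {3,4}
'a' @ 2: {1,2,5}  (accept∈set)
'c' @ 3: {3,4}
'a' @ 4: {1,2,5}  (accept∈set)
'c' @ 5: {3,4}
'a' @ 6: {1,2,5}  (accept∈set)
after full input: {1,2,5}  (accept=1 in)

Answer: ACCEPT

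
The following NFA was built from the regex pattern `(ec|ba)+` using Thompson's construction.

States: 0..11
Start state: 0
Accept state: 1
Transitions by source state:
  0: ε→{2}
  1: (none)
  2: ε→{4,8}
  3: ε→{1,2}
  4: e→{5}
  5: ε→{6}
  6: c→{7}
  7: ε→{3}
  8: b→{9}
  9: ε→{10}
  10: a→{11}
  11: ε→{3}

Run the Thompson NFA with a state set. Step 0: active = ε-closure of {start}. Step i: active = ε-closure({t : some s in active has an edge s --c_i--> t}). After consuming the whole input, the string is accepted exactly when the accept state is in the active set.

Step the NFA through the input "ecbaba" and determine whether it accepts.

start: ε-closure({0}) = {0,2,4,8}
'e' @ 1: {5,6}
'c' @ 2: {1,2,3,4,7,8}  (accept∈set)
'b' @ 3: {9,10}
'a' @ 4: {1,2,3,4,8,11}  (accept∈set)
'b' @ 5: {9,10}
'a' @ 6: {1,2,3,4,8,11}  (accept∈set)
final: {1,2,3,4,8,11}; accept 1 in set

Answer: ACCEPT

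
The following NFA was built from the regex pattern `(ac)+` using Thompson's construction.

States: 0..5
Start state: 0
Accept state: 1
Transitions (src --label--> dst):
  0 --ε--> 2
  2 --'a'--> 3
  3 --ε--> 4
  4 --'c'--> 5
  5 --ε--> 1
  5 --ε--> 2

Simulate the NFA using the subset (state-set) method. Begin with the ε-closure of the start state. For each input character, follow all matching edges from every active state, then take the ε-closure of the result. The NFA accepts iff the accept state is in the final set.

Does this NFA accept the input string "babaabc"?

Answer: REJECT

Steps:
initial (ε-close {0}): {0,2}
'b' @ 1: {}  — no active states
rest 'abaabc' ignored (set empty)
after full input: {}  (accept=1 not in)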